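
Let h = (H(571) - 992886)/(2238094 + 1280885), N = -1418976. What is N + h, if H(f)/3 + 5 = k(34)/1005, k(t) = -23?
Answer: -1672771492365698/1178857965 ≈ -1.4190e+6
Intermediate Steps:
H(f) = -5048/335 (H(f) = -15 + 3*(-23/1005) = -15 - 23/335 = -5048/335)
h = -332621858/1178857965 (h = (-5048/335 - 992886)/(2238094 + 1280885) = -332621858/335/3518979 = -332621858/335*1/3518979 = -332621858/1178857965 ≈ -0.28216)
N + h = -1418976 - 332621858/1178857965 = -1672771492365698/1178857965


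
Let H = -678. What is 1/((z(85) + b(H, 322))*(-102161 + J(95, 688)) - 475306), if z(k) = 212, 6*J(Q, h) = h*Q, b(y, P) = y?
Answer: 3/126166280 ≈ 2.3778e-8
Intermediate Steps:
J(Q, h) = Q*h/6 (J(Q, h) = (h*Q)/6 = (Q*h)/6 = Q*h/6)
1/((z(85) + b(H, 322))*(-102161 + J(95, 688)) - 475306) = 1/((212 - 678)*(-102161 + (1/6)*95*688) - 475306) = 1/(-466*(-102161 + 32680/3) - 475306) = 1/(-466*(-273803/3) - 475306) = 1/(127592198/3 - 475306) = 1/(126166280/3) = 3/126166280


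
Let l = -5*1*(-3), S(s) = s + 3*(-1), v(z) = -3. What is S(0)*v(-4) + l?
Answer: 24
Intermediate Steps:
S(s) = -3 + s (S(s) = s - 3 = -3 + s)
l = 15 (l = -5*(-3) = 15)
S(0)*v(-4) + l = (-3 + 0)*(-3) + 15 = -3*(-3) + 15 = 9 + 15 = 24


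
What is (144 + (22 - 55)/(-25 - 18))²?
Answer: 38750625/1849 ≈ 20958.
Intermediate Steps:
(144 + (22 - 55)/(-25 - 18))² = (144 - 33/(-43))² = (144 - 33*(-1/43))² = (144 + 33/43)² = (6225/43)² = 38750625/1849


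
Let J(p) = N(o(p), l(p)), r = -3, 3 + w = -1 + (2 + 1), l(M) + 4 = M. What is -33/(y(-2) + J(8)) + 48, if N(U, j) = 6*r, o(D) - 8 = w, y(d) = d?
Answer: 993/20 ≈ 49.650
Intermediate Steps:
l(M) = -4 + M
w = -1 (w = -3 + (-1 + (2 + 1)) = -3 + (-1 + 3) = -3 + 2 = -1)
o(D) = 7 (o(D) = 8 - 1 = 7)
N(U, j) = -18 (N(U, j) = 6*(-3) = -18)
J(p) = -18
-33/(y(-2) + J(8)) + 48 = -33/(-2 - 18) + 48 = -33/(-20) + 48 = -1/20*(-33) + 48 = 33/20 + 48 = 993/20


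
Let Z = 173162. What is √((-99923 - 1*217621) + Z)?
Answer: I*√144382 ≈ 379.98*I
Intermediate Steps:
√((-99923 - 1*217621) + Z) = √((-99923 - 1*217621) + 173162) = √((-99923 - 217621) + 173162) = √(-317544 + 173162) = √(-144382) = I*√144382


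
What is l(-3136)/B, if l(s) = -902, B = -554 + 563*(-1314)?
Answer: 451/370168 ≈ 0.0012184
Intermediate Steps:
B = -740336 (B = -554 - 739782 = -740336)
l(-3136)/B = -902/(-740336) = -902*(-1/740336) = 451/370168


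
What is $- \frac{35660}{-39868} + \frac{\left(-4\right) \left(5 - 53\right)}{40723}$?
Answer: $\frac{364959209}{405886141} \approx 0.89917$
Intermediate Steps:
$- \frac{35660}{-39868} + \frac{\left(-4\right) \left(5 - 53\right)}{40723} = \left(-35660\right) \left(- \frac{1}{39868}\right) + \left(-4\right) \left(-48\right) \frac{1}{40723} = \frac{8915}{9967} + 192 \cdot \frac{1}{40723} = \frac{8915}{9967} + \frac{192}{40723} = \frac{364959209}{405886141}$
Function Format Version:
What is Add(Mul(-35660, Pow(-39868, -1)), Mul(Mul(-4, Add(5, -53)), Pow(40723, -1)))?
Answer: Rational(364959209, 405886141) ≈ 0.89917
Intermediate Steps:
Add(Mul(-35660, Pow(-39868, -1)), Mul(Mul(-4, Add(5, -53)), Pow(40723, -1))) = Add(Mul(-35660, Rational(-1, 39868)), Mul(Mul(-4, -48), Rational(1, 40723))) = Add(Rational(8915, 9967), Mul(192, Rational(1, 40723))) = Add(Rational(8915, 9967), Rational(192, 40723)) = Rational(364959209, 405886141)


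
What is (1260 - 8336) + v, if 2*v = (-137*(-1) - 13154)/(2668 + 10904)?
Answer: -64027987/9048 ≈ -7076.5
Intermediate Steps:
v = -4339/9048 (v = ((-137*(-1) - 13154)/(2668 + 10904))/2 = ((137 - 13154)/13572)/2 = (-13017*1/13572)/2 = (1/2)*(-4339/4524) = -4339/9048 ≈ -0.47955)
(1260 - 8336) + v = (1260 - 8336) - 4339/9048 = -7076 - 4339/9048 = -64027987/9048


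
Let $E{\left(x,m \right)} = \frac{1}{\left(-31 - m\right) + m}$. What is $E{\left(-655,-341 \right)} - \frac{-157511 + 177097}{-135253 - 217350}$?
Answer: $\frac{254563}{10930693} \approx 0.023289$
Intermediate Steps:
$E{\left(x,m \right)} = - \frac{1}{31}$ ($E{\left(x,m \right)} = \frac{1}{-31} = - \frac{1}{31}$)
$E{\left(-655,-341 \right)} - \frac{-157511 + 177097}{-135253 - 217350} = - \frac{1}{31} - \frac{-157511 + 177097}{-135253 - 217350} = - \frac{1}{31} - \frac{19586}{-352603} = - \frac{1}{31} - 19586 \left(- \frac{1}{352603}\right) = - \frac{1}{31} - - \frac{19586}{352603} = - \frac{1}{31} + \frac{19586}{352603} = \frac{254563}{10930693}$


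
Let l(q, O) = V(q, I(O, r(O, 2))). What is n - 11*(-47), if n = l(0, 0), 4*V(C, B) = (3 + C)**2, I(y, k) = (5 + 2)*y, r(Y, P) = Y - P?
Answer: 2077/4 ≈ 519.25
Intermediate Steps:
I(y, k) = 7*y
V(C, B) = (3 + C)**2/4
l(q, O) = (3 + q)**2/4
n = 9/4 (n = (3 + 0)**2/4 = (1/4)*3**2 = (1/4)*9 = 9/4 ≈ 2.2500)
n - 11*(-47) = 9/4 - 11*(-47) = 9/4 + 517 = 2077/4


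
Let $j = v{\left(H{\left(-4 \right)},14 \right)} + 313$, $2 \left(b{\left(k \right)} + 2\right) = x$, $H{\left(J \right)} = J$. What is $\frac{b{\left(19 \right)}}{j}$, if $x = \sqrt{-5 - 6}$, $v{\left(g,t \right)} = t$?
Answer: $- \frac{2}{327} + \frac{i \sqrt{11}}{654} \approx -0.0061162 + 0.0050713 i$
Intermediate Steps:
$x = i \sqrt{11}$ ($x = \sqrt{-11} = i \sqrt{11} \approx 3.3166 i$)
$b{\left(k \right)} = -2 + \frac{i \sqrt{11}}{2}$
$j = 327$ ($j = 14 + 313 = 327$)
$\frac{b{\left(19 \right)}}{j} = \frac{-2 + \frac{i \sqrt{11}}{2}}{327} = \left(-2 + \frac{i \sqrt{11}}{2}\right) \frac{1}{327} = - \frac{2}{327} + \frac{i \sqrt{11}}{654}$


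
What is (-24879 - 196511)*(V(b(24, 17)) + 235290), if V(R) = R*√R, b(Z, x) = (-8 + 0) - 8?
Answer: -52090853100 + 14168960*I ≈ -5.2091e+10 + 1.4169e+7*I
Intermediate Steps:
b(Z, x) = -16 (b(Z, x) = -8 - 8 = -16)
V(R) = R^(3/2)
(-24879 - 196511)*(V(b(24, 17)) + 235290) = (-24879 - 196511)*((-16)^(3/2) + 235290) = -221390*(-64*I + 235290) = -221390*(235290 - 64*I) = -52090853100 + 14168960*I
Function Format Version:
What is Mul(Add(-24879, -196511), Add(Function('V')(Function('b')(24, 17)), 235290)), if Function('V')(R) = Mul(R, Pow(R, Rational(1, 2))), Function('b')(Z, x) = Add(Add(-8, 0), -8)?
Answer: Add(-52090853100, Mul(14168960, I)) ≈ Add(-5.2091e+10, Mul(1.4169e+7, I))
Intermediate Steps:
Function('b')(Z, x) = -16 (Function('b')(Z, x) = Add(-8, -8) = -16)
Function('V')(R) = Pow(R, Rational(3, 2))
Mul(Add(-24879, -196511), Add(Function('V')(Function('b')(24, 17)), 235290)) = Mul(Add(-24879, -196511), Add(Pow(-16, Rational(3, 2)), 235290)) = Mul(-221390, Add(Mul(-64, I), 235290)) = Mul(-221390, Add(235290, Mul(-64, I))) = Add(-52090853100, Mul(14168960, I))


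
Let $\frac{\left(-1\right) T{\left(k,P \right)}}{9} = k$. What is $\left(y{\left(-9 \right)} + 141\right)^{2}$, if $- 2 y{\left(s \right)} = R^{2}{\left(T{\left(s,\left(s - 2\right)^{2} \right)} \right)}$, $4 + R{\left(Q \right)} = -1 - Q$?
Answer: $12652249$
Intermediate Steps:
$T{\left(k,P \right)} = - 9 k$
$R{\left(Q \right)} = -5 - Q$ ($R{\left(Q \right)} = -4 - \left(1 + Q\right) = -5 - Q$)
$y{\left(s \right)} = - \frac{\left(-5 + 9 s\right)^{2}}{2}$ ($y{\left(s \right)} = - \frac{\left(-5 - - 9 s\right)^{2}}{2} = - \frac{\left(-5 + 9 s\right)^{2}}{2}$)
$\left(y{\left(-9 \right)} + 141\right)^{2} = \left(- \frac{\left(-5 + 9 \left(-9\right)\right)^{2}}{2} + 141\right)^{2} = \left(- \frac{\left(-5 - 81\right)^{2}}{2} + 141\right)^{2} = \left(- \frac{\left(-86\right)^{2}}{2} + 141\right)^{2} = \left(\left(- \frac{1}{2}\right) 7396 + 141\right)^{2} = \left(-3698 + 141\right)^{2} = \left(-3557\right)^{2} = 12652249$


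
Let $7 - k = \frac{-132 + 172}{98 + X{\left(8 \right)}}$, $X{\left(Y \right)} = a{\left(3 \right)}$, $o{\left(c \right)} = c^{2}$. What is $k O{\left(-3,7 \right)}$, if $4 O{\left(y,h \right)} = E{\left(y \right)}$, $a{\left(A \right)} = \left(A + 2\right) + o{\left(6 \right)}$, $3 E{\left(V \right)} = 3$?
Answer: $\frac{933}{556} \approx 1.6781$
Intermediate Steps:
$E{\left(V \right)} = 1$ ($E{\left(V \right)} = \frac{1}{3} \cdot 3 = 1$)
$a{\left(A \right)} = 38 + A$ ($a{\left(A \right)} = \left(A + 2\right) + 6^{2} = \left(2 + A\right) + 36 = 38 + A$)
$X{\left(Y \right)} = 41$ ($X{\left(Y \right)} = 38 + 3 = 41$)
$O{\left(y,h \right)} = \frac{1}{4}$ ($O{\left(y,h \right)} = \frac{1}{4} \cdot 1 = \frac{1}{4}$)
$k = \frac{933}{139}$ ($k = 7 - \frac{-132 + 172}{98 + 41} = 7 - \frac{40}{139} = \frac{933}{139} \approx 6.7122$)
$k O{\left(-3,7 \right)} = \frac{933}{139} \cdot \frac{1}{4} = \frac{933}{556}$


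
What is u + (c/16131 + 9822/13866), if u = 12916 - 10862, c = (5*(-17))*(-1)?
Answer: 76597136896/37278741 ≈ 2054.7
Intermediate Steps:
c = 85 (c = -85*(-1) = 85)
u = 2054
u + (c/16131 + 9822/13866) = 2054 + (85/16131 + 9822/13866) = 2054 + (85*(1/16131) + 9822*(1/13866)) = 2054 + (85/16131 + 1637/2311) = 2054 + 26602882/37278741 = 76597136896/37278741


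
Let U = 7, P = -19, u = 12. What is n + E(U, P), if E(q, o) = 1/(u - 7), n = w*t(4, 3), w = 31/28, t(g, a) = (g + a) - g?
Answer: 493/140 ≈ 3.5214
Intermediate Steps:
t(g, a) = a (t(g, a) = (a + g) - g = a)
w = 31/28 (w = 31*(1/28) = 31/28 ≈ 1.1071)
n = 93/28 (n = (31/28)*3 = 93/28 ≈ 3.3214)
E(q, o) = 1/5 (E(q, o) = 1/(12 - 7) = 1/5)
n + E(U, P) = 93/28 + 1/5 = 493/140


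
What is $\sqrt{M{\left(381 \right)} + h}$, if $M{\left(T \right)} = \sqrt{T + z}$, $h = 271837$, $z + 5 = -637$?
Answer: $\sqrt{271837 + 3 i \sqrt{29}} \approx 521.38 + 0.02 i$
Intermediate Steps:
$z = -642$ ($z = -5 - 637 = -642$)
$M{\left(T \right)} = \sqrt{-642 + T}$ ($M{\left(T \right)} = \sqrt{T - 642} = \sqrt{-642 + T}$)
$\sqrt{M{\left(381 \right)} + h} = \sqrt{\sqrt{-642 + 381} + 271837} = \sqrt{\sqrt{-261} + 271837} = \sqrt{3 i \sqrt{29} + 271837} = \sqrt{271837 + 3 i \sqrt{29}}$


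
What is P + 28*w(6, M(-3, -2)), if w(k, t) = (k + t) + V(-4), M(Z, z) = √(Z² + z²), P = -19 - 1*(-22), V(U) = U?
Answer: 59 + 28*√13 ≈ 159.96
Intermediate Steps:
P = 3 (P = -19 + 22 = 3)
w(k, t) = -4 + k + t (w(k, t) = (k + t) - 4 = -4 + k + t)
P + 28*w(6, M(-3, -2)) = 3 + 28*(-4 + 6 + √((-3)² + (-2)²)) = 3 + 28*(-4 + 6 + √(9 + 4)) = 3 + 28*(-4 + 6 + √13) = 3 + 28*(2 + √13) = 3 + (56 + 28*√13) = 59 + 28*√13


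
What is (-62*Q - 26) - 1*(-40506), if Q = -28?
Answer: 42216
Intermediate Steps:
(-62*Q - 26) - 1*(-40506) = (-62*(-28) - 26) - 1*(-40506) = (1736 - 26) + 40506 = 1710 + 40506 = 42216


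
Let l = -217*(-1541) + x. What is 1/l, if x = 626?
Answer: 1/335023 ≈ 2.9849e-6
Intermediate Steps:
l = 335023 (l = -217*(-1541) + 626 = 334397 + 626 = 335023)
1/l = 1/335023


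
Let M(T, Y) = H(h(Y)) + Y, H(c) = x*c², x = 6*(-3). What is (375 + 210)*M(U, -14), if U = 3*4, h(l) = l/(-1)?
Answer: -2072070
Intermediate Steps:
h(l) = -l (h(l) = l*(-1) = -l)
x = -18
H(c) = -18*c²
U = 12
M(T, Y) = Y - 18*Y² (M(T, Y) = -18*Y² + Y = Y - 18*Y²)
(375 + 210)*M(U, -14) = (375 + 210)*(-14*(1 - 18*(-14))) = 585*(-14*(1 + 252)) = 585*(-14*253) = 585*(-3542) = -2072070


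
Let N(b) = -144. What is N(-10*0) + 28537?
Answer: 28393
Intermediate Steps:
N(-10*0) + 28537 = -144 + 28537 = 28393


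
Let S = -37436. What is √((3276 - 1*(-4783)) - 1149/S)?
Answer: √57624293743/2674 ≈ 89.772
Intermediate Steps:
√((3276 - 1*(-4783)) - 1149/S) = √((3276 - 1*(-4783)) - 1149/(-37436)) = √((3276 + 4783) - 1149*(-1/37436)) = √(8059 + 1149/37436) = √(301697873/37436) = √57624293743/2674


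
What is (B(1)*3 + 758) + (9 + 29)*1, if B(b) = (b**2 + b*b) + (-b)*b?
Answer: 799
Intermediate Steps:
B(b) = b**2 (B(b) = (b**2 + b**2) - b**2 = 2*b**2 - b**2 = b**2)
(B(1)*3 + 758) + (9 + 29)*1 = (1**2*3 + 758) + (9 + 29)*1 = (1*3 + 758) + 38*1 = (3 + 758) + 38 = 761 + 38 = 799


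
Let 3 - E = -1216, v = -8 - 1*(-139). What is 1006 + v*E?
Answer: 160695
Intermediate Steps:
v = 131 (v = -8 + 139 = 131)
E = 1219 (E = 3 - 1*(-1216) = 3 + 1216 = 1219)
1006 + v*E = 1006 + 131*1219 = 1006 + 159689 = 160695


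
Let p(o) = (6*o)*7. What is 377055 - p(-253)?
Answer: 387681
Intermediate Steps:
p(o) = 42*o
377055 - p(-253) = 377055 - 42*(-253) = 377055 - 1*(-10626) = 377055 + 10626 = 387681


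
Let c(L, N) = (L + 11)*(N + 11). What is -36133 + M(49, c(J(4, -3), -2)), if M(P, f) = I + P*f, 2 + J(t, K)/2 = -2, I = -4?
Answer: -34814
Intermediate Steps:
J(t, K) = -8 (J(t, K) = -4 + 2*(-2) = -4 - 4 = -8)
c(L, N) = (11 + L)*(11 + N)
M(P, f) = -4 + P*f
-36133 + M(49, c(J(4, -3), -2)) = -36133 + (-4 + 49*(121 + 11*(-8) + 11*(-2) - 8*(-2))) = -36133 + (-4 + 49*(121 - 88 - 22 + 16)) = -36133 + (-4 + 49*27) = -36133 + (-4 + 1323) = -36133 + 1319 = -34814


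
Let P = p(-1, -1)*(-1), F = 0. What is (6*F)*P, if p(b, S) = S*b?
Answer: 0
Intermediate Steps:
P = -1 (P = -1*(-1)*(-1) = 1*(-1) = -1)
(6*F)*P = (6*0)*(-1) = 0*(-1) = 0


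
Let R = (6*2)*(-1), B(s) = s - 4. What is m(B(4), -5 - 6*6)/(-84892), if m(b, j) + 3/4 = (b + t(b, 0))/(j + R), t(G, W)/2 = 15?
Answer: 279/17997104 ≈ 1.5503e-5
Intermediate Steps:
t(G, W) = 30 (t(G, W) = 2*15 = 30)
B(s) = -4 + s
R = -12 (R = 12*(-1) = -12)
m(b, j) = -¾ + (30 + b)/(-12 + j) (m(b, j) = -¾ + (b + 30)/(j - 12) = -¾ + (30 + b)/(-12 + j))
m(B(4), -5 - 6*6)/(-84892) = ((39 + (-4 + 4) - 3*(-5 - 6*6)/4)/(-12 + (-5 - 6*6)))/(-84892) = ((39 + 0 - 3*(-5 - 36)/4)/(-12 + (-5 - 36)))*(-1/84892) = ((39 + 0 - ¾*(-41))/(-12 - 41))*(-1/84892) = ((39 + 0 + 123/4)/(-53))*(-1/84892) = -1/53*279/4*(-1/84892) = -279/212*(-1/84892) = 279/17997104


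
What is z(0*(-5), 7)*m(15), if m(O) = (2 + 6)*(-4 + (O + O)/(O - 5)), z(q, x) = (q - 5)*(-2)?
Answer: -80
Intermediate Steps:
z(q, x) = 10 - 2*q (z(q, x) = (-5 + q)*(-2) = 10 - 2*q)
m(O) = -32 + 16*O/(-5 + O) (m(O) = 8*(-4 + (2*O)/(-5 + O)) = 8*(-4 + 2*O/(-5 + O)) = -32 + 16*O/(-5 + O))
z(0*(-5), 7)*m(15) = (10 - 0*(-5))*(16*(10 - 1*15)/(-5 + 15)) = (10 - 2*0)*(16*(10 - 15)/10) = (10 + 0)*(16*(⅒)*(-5)) = 10*(-8) = -80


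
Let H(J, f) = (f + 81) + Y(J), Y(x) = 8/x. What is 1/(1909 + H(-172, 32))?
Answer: 43/86944 ≈ 0.00049457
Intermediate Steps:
H(J, f) = 81 + f + 8/J (H(J, f) = (f + 81) + 8/J = (81 + f) + 8/J = 81 + f + 8/J)
1/(1909 + H(-172, 32)) = 1/(1909 + (81 + 32 + 8/(-172))) = 1/(1909 + (81 + 32 + 8*(-1/172))) = 1/(1909 + (81 + 32 - 2/43)) = 1/(1909 + 4857/43) = 1/(86944/43) = 43/86944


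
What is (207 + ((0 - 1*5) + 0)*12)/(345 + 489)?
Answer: 49/278 ≈ 0.17626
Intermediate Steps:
(207 + ((0 - 1*5) + 0)*12)/(345 + 489) = (207 + ((0 - 5) + 0)*12)/834 = (207 + (-5 + 0)*12)*(1/834) = (207 - 5*12)*(1/834) = (207 - 60)*(1/834) = 147*(1/834) = 49/278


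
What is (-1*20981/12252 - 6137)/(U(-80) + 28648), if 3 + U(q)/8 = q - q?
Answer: -75211505/350701248 ≈ -0.21446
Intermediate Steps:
U(q) = -24 (U(q) = -24 + 8*(q - q) = -24 + 8*0 = -24 + 0 = -24)
(-1*20981/12252 - 6137)/(U(-80) + 28648) = (-1*20981/12252 - 6137)/(-24 + 28648) = (-20981*1/12252 - 6137)/28624 = (-20981/12252 - 6137)*(1/28624) = -75211505/12252*1/28624 = -75211505/350701248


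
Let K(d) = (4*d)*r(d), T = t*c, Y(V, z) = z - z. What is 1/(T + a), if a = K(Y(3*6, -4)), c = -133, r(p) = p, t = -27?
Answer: 1/3591 ≈ 0.00027847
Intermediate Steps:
Y(V, z) = 0
T = 3591 (T = -27*(-133) = 3591)
K(d) = 4*d**2 (K(d) = (4*d)*d = 4*d**2)
a = 0 (a = 4*0**2 = 4*0 = 0)
1/(T + a) = 1/(3591 + 0) = 1/3591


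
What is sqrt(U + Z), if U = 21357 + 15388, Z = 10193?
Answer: sqrt(46938) ≈ 216.65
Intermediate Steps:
U = 36745
sqrt(U + Z) = sqrt(36745 + 10193) = sqrt(46938)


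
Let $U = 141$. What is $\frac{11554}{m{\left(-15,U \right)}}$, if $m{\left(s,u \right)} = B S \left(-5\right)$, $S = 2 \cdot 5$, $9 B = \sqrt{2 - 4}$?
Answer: $\frac{51993 i \sqrt{2}}{50} \approx 1470.6 i$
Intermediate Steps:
$B = \frac{i \sqrt{2}}{9}$ ($B = \frac{\sqrt{2 - 4}}{9} = \frac{\sqrt{-2}}{9} = \frac{i \sqrt{2}}{9} \approx 0.15713 i$)
$S = 10$
$m{\left(s,u \right)} = - \frac{50 i \sqrt{2}}{9}$ ($m{\left(s,u \right)} = \frac{i \sqrt{2}}{9} \cdot 10 \left(-5\right) = \frac{10 i \sqrt{2}}{9} \left(-5\right) = - \frac{50 i \sqrt{2}}{9}$)
$\frac{11554}{m{\left(-15,U \right)}} = \frac{11554}{\left(- \frac{50}{9}\right) i \sqrt{2}} = 11554 \frac{9 i \sqrt{2}}{100} = \frac{51993 i \sqrt{2}}{50}$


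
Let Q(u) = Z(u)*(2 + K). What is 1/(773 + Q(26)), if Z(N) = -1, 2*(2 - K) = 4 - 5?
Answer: 2/1537 ≈ 0.0013012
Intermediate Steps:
K = 5/2 (K = 2 - (4 - 5)/2 = 2 - ½*(-1) = 2 + ½ = 5/2 ≈ 2.5000)
Q(u) = -9/2 (Q(u) = -(2 + 5/2) = -1*9/2 = -9/2)
1/(773 + Q(26)) = 1/(773 - 9/2) = 1/(1537/2) = 2/1537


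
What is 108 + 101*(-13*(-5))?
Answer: 6673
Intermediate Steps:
108 + 101*(-13*(-5)) = 108 + 101*65 = 108 + 6565 = 6673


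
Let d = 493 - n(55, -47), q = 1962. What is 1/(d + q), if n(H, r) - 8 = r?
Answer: 1/2494 ≈ 0.00040096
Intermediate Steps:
n(H, r) = 8 + r
d = 532 (d = 493 - (8 - 47) = 493 - 1*(-39) = 493 + 39 = 532)
1/(d + q) = 1/(532 + 1962) = 1/2494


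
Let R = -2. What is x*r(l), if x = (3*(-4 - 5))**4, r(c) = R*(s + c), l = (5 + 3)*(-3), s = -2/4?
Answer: 26040609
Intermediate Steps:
s = -1/2 (s = -2*1/4 = -1/2 ≈ -0.50000)
l = -24 (l = 8*(-3) = -24)
r(c) = 1 - 2*c (r(c) = -2*(-1/2 + c) = 1 - 2*c)
x = 531441 (x = (3*(-9))**4 = (-27)**4 = 531441)
x*r(l) = 531441*(1 - 2*(-24)) = 531441*(1 + 48) = 531441*49 = 26040609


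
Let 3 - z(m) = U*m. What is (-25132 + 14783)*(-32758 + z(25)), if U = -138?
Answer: 303277445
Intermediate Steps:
z(m) = 3 + 138*m (z(m) = 3 - (-138)*m = 3 + 138*m)
(-25132 + 14783)*(-32758 + z(25)) = (-25132 + 14783)*(-32758 + (3 + 138*25)) = -10349*(-32758 + (3 + 3450)) = -10349*(-32758 + 3453) = -10349*(-29305) = 303277445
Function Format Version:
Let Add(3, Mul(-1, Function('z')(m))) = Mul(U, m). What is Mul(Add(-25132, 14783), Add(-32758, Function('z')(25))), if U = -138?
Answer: 303277445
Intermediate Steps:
Function('z')(m) = Add(3, Mul(138, m)) (Function('z')(m) = Add(3, Mul(-1, Mul(-138, m))) = Add(3, Mul(138, m)))
Mul(Add(-25132, 14783), Add(-32758, Function('z')(25))) = Mul(Add(-25132, 14783), Add(-32758, Add(3, Mul(138, 25)))) = Mul(-10349, Add(-32758, Add(3, 3450))) = Mul(-10349, Add(-32758, 3453)) = Mul(-10349, -29305) = 303277445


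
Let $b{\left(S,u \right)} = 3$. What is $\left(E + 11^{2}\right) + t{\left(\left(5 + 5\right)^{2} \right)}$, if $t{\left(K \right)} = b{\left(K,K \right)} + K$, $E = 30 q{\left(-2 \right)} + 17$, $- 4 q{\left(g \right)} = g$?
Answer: $256$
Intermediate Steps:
$q{\left(g \right)} = - \frac{g}{4}$
$E = 32$ ($E = 30 \left(\left(- \frac{1}{4}\right) \left(-2\right)\right) + 17 = 30 \cdot \frac{1}{2} + 17 = 15 + 17 = 32$)
$t{\left(K \right)} = 3 + K$
$\left(E + 11^{2}\right) + t{\left(\left(5 + 5\right)^{2} \right)} = \left(32 + 11^{2}\right) + \left(3 + \left(5 + 5\right)^{2}\right) = \left(32 + 121\right) + \left(3 + 10^{2}\right) = 153 + \left(3 + 100\right) = 153 + 103 = 256$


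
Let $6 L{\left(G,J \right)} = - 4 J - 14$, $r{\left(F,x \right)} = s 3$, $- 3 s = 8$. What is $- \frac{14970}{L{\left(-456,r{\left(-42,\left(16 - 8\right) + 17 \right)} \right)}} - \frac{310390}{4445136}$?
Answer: $- \frac{11090769515}{2222568} \approx -4990.1$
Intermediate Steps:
$s = - \frac{8}{3}$ ($s = \left(- \frac{1}{3}\right) 8 = - \frac{8}{3} \approx -2.6667$)
$r{\left(F,x \right)} = -8$ ($r{\left(F,x \right)} = \left(- \frac{8}{3}\right) 3 = -8$)
$L{\left(G,J \right)} = - \frac{7}{3} - \frac{2 J}{3}$ ($L{\left(G,J \right)} = \frac{- 4 J - 14}{6} = \frac{-14 - 4 J}{6} = - \frac{7}{3} - \frac{2 J}{3}$)
$- \frac{14970}{L{\left(-456,r{\left(-42,\left(16 - 8\right) + 17 \right)} \right)}} - \frac{310390}{4445136} = - \frac{14970}{- \frac{7}{3} - - \frac{16}{3}} - \frac{310390}{4445136} = - \frac{14970}{- \frac{7}{3} + \frac{16}{3}} - \frac{155195}{2222568} = - \frac{14970}{3} - \frac{155195}{2222568} = \left(-14970\right) \frac{1}{3} - \frac{155195}{2222568} = -4990 - \frac{155195}{2222568} = - \frac{11090769515}{2222568}$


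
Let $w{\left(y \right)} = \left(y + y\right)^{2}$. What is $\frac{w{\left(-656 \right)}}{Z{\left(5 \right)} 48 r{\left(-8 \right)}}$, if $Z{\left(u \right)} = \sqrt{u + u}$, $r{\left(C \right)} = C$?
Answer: $- \frac{6724 \sqrt{10}}{15} \approx -1417.5$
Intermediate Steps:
$w{\left(y \right)} = 4 y^{2}$ ($w{\left(y \right)} = \left(2 y\right)^{2} = 4 y^{2}$)
$Z{\left(u \right)} = \sqrt{2} \sqrt{u}$ ($Z{\left(u \right)} = \sqrt{2 u} = \sqrt{2} \sqrt{u}$)
$\frac{w{\left(-656 \right)}}{Z{\left(5 \right)} 48 r{\left(-8 \right)}} = \frac{4 \left(-656\right)^{2}}{\sqrt{2} \sqrt{5} \cdot 48 \left(-8\right)} = \frac{4 \cdot 430336}{\sqrt{10} \cdot 48 \left(-8\right)} = \frac{1721344}{48 \sqrt{10} \left(-8\right)} = \frac{1721344}{\left(-384\right) \sqrt{10}} = 1721344 \left(- \frac{\sqrt{10}}{3840}\right) = - \frac{6724 \sqrt{10}}{15}$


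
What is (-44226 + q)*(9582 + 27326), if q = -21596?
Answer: -2429358376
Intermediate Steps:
(-44226 + q)*(9582 + 27326) = (-44226 - 21596)*(9582 + 27326) = -65822*36908 = -2429358376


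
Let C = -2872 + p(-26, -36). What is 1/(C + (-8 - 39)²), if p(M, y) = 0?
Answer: -1/663 ≈ -0.0015083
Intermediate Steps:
C = -2872 (C = -2872 + 0 = -2872)
1/(C + (-8 - 39)²) = 1/(-2872 + (-8 - 39)²) = 1/(-2872 + (-47)²) = 1/(-2872 + 2209) = 1/(-663) = -1/663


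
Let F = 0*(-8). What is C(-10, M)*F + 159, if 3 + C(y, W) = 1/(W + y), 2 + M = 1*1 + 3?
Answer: 159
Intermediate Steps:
F = 0
M = 2 (M = -2 + (1*1 + 3) = -2 + (1 + 3) = -2 + 4 = 2)
C(y, W) = -3 + 1/(W + y)
C(-10, M)*F + 159 = ((1 - 3*2 - 3*(-10))/(2 - 10))*0 + 159 = ((1 - 6 + 30)/(-8))*0 + 159 = -⅛*25*0 + 159 = -25/8*0 + 159 = 0 + 159 = 159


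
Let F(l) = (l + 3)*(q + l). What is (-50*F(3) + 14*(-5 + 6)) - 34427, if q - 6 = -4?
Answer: -35913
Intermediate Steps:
q = 2 (q = 6 - 4 = 2)
F(l) = (2 + l)*(3 + l) (F(l) = (l + 3)*(2 + l) = (3 + l)*(2 + l) = (2 + l)*(3 + l))
(-50*F(3) + 14*(-5 + 6)) - 34427 = (-50*(6 + 3² + 5*3) + 14*(-5 + 6)) - 34427 = (-50*(6 + 9 + 15) + 14*1) - 34427 = (-50*30 + 14) - 34427 = (-1500 + 14) - 34427 = -1486 - 34427 = -35913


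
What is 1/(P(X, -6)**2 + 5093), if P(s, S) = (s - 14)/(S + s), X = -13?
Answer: 361/1839302 ≈ 0.00019627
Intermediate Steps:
P(s, S) = (-14 + s)/(S + s)
1/(P(X, -6)**2 + 5093) = 1/(((-14 - 13)/(-6 - 13))**2 + 5093) = 1/((-27/(-19))**2 + 5093) = 1/((-1/19*(-27))**2 + 5093) = 1/((27/19)**2 + 5093) = 1/(729/361 + 5093) = 1/(1839302/361) = 361/1839302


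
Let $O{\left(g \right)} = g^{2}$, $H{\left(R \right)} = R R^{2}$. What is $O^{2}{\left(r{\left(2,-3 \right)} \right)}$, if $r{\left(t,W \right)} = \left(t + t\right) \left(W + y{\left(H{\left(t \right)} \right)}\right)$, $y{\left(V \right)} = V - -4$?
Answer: $1679616$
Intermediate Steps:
$H{\left(R \right)} = R^{3}$
$y{\left(V \right)} = 4 + V$ ($y{\left(V \right)} = V + 4 = 4 + V$)
$r{\left(t,W \right)} = 2 t \left(4 + W + t^{3}\right)$ ($r{\left(t,W \right)} = \left(t + t\right) \left(W + \left(4 + t^{3}\right)\right) = 2 t \left(4 + W + t^{3}\right)$)
$O^{2}{\left(r{\left(2,-3 \right)} \right)} = \left(\left(2 \cdot 2 \left(4 - 3 + 2^{3}\right)\right)^{2}\right)^{2} = \left(\left(2 \cdot 2 \left(4 - 3 + 8\right)\right)^{2}\right)^{2} = \left(\left(2 \cdot 2 \cdot 9\right)^{2}\right)^{2} = \left(36^{2}\right)^{2} = 1296^{2} = 1679616$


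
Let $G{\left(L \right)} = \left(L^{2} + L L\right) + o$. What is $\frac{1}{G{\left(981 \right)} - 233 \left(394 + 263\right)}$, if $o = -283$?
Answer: $\frac{1}{1771358} \approx 5.6454 \cdot 10^{-7}$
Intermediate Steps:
$G{\left(L \right)} = -283 + 2 L^{2}$ ($G{\left(L \right)} = \left(L^{2} + L L\right) - 283 = \left(L^{2} + L^{2}\right) - 283 = 2 L^{2} - 283 = -283 + 2 L^{2}$)
$\frac{1}{G{\left(981 \right)} - 233 \left(394 + 263\right)} = \frac{1}{\left(-283 + 2 \cdot 981^{2}\right) - 233 \left(394 + 263\right)} = \frac{1}{\left(-283 + 2 \cdot 962361\right) - 153081} = \frac{1}{\left(-283 + 1924722\right) - 153081} = \frac{1}{1924439 - 153081} = \frac{1}{1771358}$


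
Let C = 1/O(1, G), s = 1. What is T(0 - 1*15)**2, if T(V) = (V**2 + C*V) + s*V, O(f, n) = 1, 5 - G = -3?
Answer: 38025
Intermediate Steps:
G = 8 (G = 5 - 1*(-3) = 5 + 3 = 8)
C = 1 (C = 1/1 = 1)
T(V) = V**2 + 2*V (T(V) = (V**2 + 1*V) + 1*V = (V**2 + V) + V = (V + V**2) + V = V**2 + 2*V)
T(0 - 1*15)**2 = ((0 - 1*15)*(2 + (0 - 1*15)))**2 = ((0 - 15)*(2 + (0 - 15)))**2 = (-15*(2 - 15))**2 = (-15*(-13))**2 = 195**2 = 38025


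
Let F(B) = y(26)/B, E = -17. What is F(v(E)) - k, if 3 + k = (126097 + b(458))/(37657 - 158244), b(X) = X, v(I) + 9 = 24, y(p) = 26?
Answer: 10460002/1808805 ≈ 5.7828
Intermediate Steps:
v(I) = 15 (v(I) = -9 + 24 = 15)
k = -488316/120587 (k = -3 + (126097 + 458)/(37657 - 158244) = -3 + 126555/(-120587) = -3 + 126555*(-1/120587) = -3 - 126555/120587 = -488316/120587 ≈ -4.0495)
F(B) = 26/B
F(v(E)) - k = 26/15 - 1*(-488316/120587) = 26*(1/15) + 488316/120587 = 26/15 + 488316/120587 = 10460002/1808805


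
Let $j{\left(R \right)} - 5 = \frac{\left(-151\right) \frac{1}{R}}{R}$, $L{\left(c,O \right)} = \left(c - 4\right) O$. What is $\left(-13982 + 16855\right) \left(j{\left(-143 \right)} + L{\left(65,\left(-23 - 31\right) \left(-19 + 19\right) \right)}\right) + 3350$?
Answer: $\frac{2140948}{121} \approx 17694.0$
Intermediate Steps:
$L{\left(c,O \right)} = O \left(-4 + c\right)$ ($L{\left(c,O \right)} = \left(-4 + c\right) O = O \left(-4 + c\right)$)
$j{\left(R \right)} = 5 - \frac{151}{R^{2}}$ ($j{\left(R \right)} = 5 + \frac{\left(-151\right) \frac{1}{R}}{R} = 5 - \frac{151}{R^{2}}$)
$\left(-13982 + 16855\right) \left(j{\left(-143 \right)} + L{\left(65,\left(-23 - 31\right) \left(-19 + 19\right) \right)}\right) + 3350 = \left(-13982 + 16855\right) \left(\left(5 - \frac{151}{20449}\right) + \left(-23 - 31\right) \left(-19 + 19\right) \left(-4 + 65\right)\right) + 3350 = 2873 \left(\left(5 - \frac{151}{20449}\right) + \left(-54\right) 0 \cdot 61\right) + 3350 = 2873 \left(\left(5 - \frac{151}{20449}\right) + 0 \cdot 61\right) + 3350 = 2873 \left(\frac{102094}{20449} + 0\right) + 3350 = 2873 \cdot \frac{102094}{20449} + 3350 = \frac{1735598}{121} + 3350 = \frac{2140948}{121}$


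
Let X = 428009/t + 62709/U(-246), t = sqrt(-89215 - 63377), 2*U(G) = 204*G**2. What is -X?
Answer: -20903/2057544 + 25177*I*sqrt(33)/132 ≈ -0.010159 + 1095.7*I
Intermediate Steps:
U(G) = 102*G**2 (U(G) = (204*G**2)/2 = 102*G**2)
t = 68*I*sqrt(33) (t = sqrt(-152592) = 68*I*sqrt(33) ≈ 390.63*I)
X = 20903/2057544 - 25177*I*sqrt(33)/132 (X = 428009/((68*I*sqrt(33))) + 62709/((102*(-246)**2)) = 428009*(-I*sqrt(33)/2244) + 62709/((102*60516)) = -25177*I*sqrt(33)/132 + 62709/6172632 = -25177*I*sqrt(33)/132 + 62709*(1/6172632) = -25177*I*sqrt(33)/132 + 20903/2057544 = 20903/2057544 - 25177*I*sqrt(33)/132 ≈ 0.010159 - 1095.7*I)
-X = -(20903/2057544 - 25177*I*sqrt(33)/132) = -20903/2057544 + 25177*I*sqrt(33)/132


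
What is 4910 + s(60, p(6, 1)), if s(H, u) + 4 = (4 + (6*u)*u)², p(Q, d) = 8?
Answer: 155450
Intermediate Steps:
s(H, u) = -4 + (4 + 6*u²)² (s(H, u) = -4 + (4 + (6*u)*u)² = -4 + (4 + 6*u²)²)
4910 + s(60, p(6, 1)) = 4910 + (-4 + 4*(2 + 3*8²)²) = 4910 + (-4 + 4*(2 + 3*64)²) = 4910 + (-4 + 4*(2 + 192)²) = 4910 + (-4 + 4*194²) = 4910 + (-4 + 4*37636) = 4910 + (-4 + 150544) = 4910 + 150540 = 155450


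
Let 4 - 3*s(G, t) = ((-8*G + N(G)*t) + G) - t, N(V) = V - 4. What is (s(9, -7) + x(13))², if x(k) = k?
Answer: 17956/9 ≈ 1995.1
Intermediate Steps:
N(V) = -4 + V
s(G, t) = 4/3 + t/3 + 7*G/3 - t*(-4 + G)/3 (s(G, t) = 4/3 - (((-8*G + (-4 + G)*t) + G) - t)/3 = 4/3 - (((-8*G + t*(-4 + G)) + G) - t)/3 = 4/3 - ((-7*G + t*(-4 + G)) - t)/3 = 4/3 - (-t - 7*G + t*(-4 + G))/3 = 4/3 + (t/3 + 7*G/3 - t*(-4 + G)/3) = 4/3 + t/3 + 7*G/3 - t*(-4 + G)/3)
(s(9, -7) + x(13))² = ((4/3 + (⅓)*(-7) + (7/3)*9 - ⅓*(-7)*(-4 + 9)) + 13)² = ((4/3 - 7/3 + 21 - ⅓*(-7)*5) + 13)² = ((4/3 - 7/3 + 21 + 35/3) + 13)² = (95/3 + 13)² = (134/3)² = 17956/9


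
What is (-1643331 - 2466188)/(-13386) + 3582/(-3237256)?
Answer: 3325879272803/10833477204 ≈ 307.00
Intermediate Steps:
(-1643331 - 2466188)/(-13386) + 3582/(-3237256) = -4109519*(-1/13386) + 3582*(-1/3237256) = 4109519/13386 - 1791/1618628 = 3325879272803/10833477204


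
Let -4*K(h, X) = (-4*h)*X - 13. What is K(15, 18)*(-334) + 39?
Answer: -182453/2 ≈ -91227.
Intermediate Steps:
K(h, X) = 13/4 + X*h (K(h, X) = -((-4*h)*X - 13)/4 = -(-4*X*h - 13)/4 = -(-13 - 4*X*h)/4 = 13/4 + X*h)
K(15, 18)*(-334) + 39 = (13/4 + 18*15)*(-334) + 39 = (13/4 + 270)*(-334) + 39 = (1093/4)*(-334) + 39 = -182531/2 + 39 = -182453/2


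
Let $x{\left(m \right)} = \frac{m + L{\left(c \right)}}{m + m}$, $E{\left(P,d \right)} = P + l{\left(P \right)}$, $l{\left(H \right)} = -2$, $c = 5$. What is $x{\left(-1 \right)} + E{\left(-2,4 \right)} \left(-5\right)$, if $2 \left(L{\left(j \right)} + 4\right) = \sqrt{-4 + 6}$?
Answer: $\frac{45}{2} - \frac{\sqrt{2}}{4} \approx 22.146$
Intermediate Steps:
$L{\left(j \right)} = -4 + \frac{\sqrt{2}}{2}$ ($L{\left(j \right)} = -4 + \frac{\sqrt{-4 + 6}}{2} = -4 + \frac{\sqrt{2}}{2}$)
$E{\left(P,d \right)} = -2 + P$ ($E{\left(P,d \right)} = P - 2 = -2 + P$)
$x{\left(m \right)} = \frac{-4 + m + \frac{\sqrt{2}}{2}}{2 m}$ ($x{\left(m \right)} = \frac{m - \left(4 - \frac{\sqrt{2}}{2}\right)}{m + m} = \frac{-4 + m + \frac{\sqrt{2}}{2}}{2 m}$)
$x{\left(-1 \right)} + E{\left(-2,4 \right)} \left(-5\right) = \frac{-8 + \sqrt{2} + 2 \left(-1\right)}{4 \left(-1\right)} + \left(-2 - 2\right) \left(-5\right) = \frac{1}{4} \left(-1\right) \left(-8 + \sqrt{2} - 2\right) - -20 = \frac{1}{4} \left(-1\right) \left(-10 + \sqrt{2}\right) + 20 = \left(\frac{5}{2} - \frac{\sqrt{2}}{4}\right) + 20 = \frac{45}{2} - \frac{\sqrt{2}}{4}$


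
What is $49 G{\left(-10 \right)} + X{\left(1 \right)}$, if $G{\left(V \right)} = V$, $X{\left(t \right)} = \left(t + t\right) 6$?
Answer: $-478$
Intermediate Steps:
$X{\left(t \right)} = 12 t$ ($X{\left(t \right)} = 2 t 6 = 12 t$)
$49 G{\left(-10 \right)} + X{\left(1 \right)} = 49 \left(-10\right) + 12 \cdot 1 = -490 + 12 = -478$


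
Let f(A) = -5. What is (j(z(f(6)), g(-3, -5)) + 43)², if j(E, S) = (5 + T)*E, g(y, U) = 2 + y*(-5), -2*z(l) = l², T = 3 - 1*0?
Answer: 3249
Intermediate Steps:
T = 3 (T = 3 + 0 = 3)
z(l) = -l²/2
g(y, U) = 2 - 5*y
j(E, S) = 8*E (j(E, S) = (5 + 3)*E = 8*E)
(j(z(f(6)), g(-3, -5)) + 43)² = (8*(-½*(-5)²) + 43)² = (8*(-½*25) + 43)² = (8*(-25/2) + 43)² = (-100 + 43)² = (-57)² = 3249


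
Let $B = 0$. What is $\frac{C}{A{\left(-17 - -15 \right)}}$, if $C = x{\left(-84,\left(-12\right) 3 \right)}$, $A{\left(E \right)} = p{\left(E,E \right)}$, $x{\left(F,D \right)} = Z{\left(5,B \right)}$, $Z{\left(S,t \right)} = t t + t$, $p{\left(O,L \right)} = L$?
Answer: $0$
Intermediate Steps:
$Z{\left(S,t \right)} = t + t^{2}$ ($Z{\left(S,t \right)} = t^{2} + t = t + t^{2}$)
$x{\left(F,D \right)} = 0$ ($x{\left(F,D \right)} = 0 \left(1 + 0\right) = 0 \cdot 1 = 0$)
$A{\left(E \right)} = E$
$C = 0$
$\frac{C}{A{\left(-17 - -15 \right)}} = \frac{0}{-17 - -15} = \frac{0}{-17 + 15} = \frac{0}{-2} = 0 \left(- \frac{1}{2}\right) = 0$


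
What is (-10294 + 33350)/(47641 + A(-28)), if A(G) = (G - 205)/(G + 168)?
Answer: 3227840/6669507 ≈ 0.48397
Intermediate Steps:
A(G) = (-205 + G)/(168 + G)
(-10294 + 33350)/(47641 + A(-28)) = (-10294 + 33350)/(47641 + (-205 - 28)/(168 - 28)) = 23056/(47641 - 233/140) = 23056/(6669507/140) = 23056*(140/6669507) = 3227840/6669507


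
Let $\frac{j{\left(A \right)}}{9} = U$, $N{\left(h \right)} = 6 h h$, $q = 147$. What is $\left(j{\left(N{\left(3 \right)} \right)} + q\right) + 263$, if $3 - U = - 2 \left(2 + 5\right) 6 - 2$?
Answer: $1211$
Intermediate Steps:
$U = 89$ ($U = 3 - \left(- 2 \left(2 + 5\right) 6 - 2\right) = 3 - \left(- 2 \cdot 7 \cdot 6 - 2\right) = 3 - \left(\left(-2\right) 42 - 2\right) = 3 - \left(-84 - 2\right) = 3 - -86 = 3 + 86 = 89$)
$N{\left(h \right)} = 6 h^{2}$
$j{\left(A \right)} = 801$ ($j{\left(A \right)} = 9 \cdot 89 = 801$)
$\left(j{\left(N{\left(3 \right)} \right)} + q\right) + 263 = \left(801 + 147\right) + 263 = 948 + 263 = 1211$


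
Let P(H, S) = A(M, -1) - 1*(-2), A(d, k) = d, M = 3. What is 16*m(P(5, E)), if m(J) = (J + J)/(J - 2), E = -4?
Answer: 160/3 ≈ 53.333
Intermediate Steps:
P(H, S) = 5 (P(H, S) = 3 - 1*(-2) = 3 + 2 = 5)
m(J) = 2*J/(-2 + J) (m(J) = (2*J)/(-2 + J) = 2*J/(-2 + J))
16*m(P(5, E)) = 16*(2*5/(-2 + 5)) = 16*(2*5/3) = 16*(2*5*(1/3)) = 16*(10/3) = 160/3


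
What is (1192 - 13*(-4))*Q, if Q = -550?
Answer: -684200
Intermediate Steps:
(1192 - 13*(-4))*Q = (1192 - 13*(-4))*(-550) = (1192 + 52)*(-550) = 1244*(-550) = -684200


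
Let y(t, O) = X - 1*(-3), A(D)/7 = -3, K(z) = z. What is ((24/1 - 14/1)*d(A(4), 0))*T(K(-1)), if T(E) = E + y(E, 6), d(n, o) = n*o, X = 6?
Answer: 0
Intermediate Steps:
A(D) = -21 (A(D) = 7*(-3) = -21)
y(t, O) = 9 (y(t, O) = 6 - 1*(-3) = 6 + 3 = 9)
T(E) = 9 + E (T(E) = E + 9 = 9 + E)
((24/1 - 14/1)*d(A(4), 0))*T(K(-1)) = ((24/1 - 14/1)*(-21*0))*(9 - 1) = ((24*1 - 14*1)*0)*8 = ((24 - 14)*0)*8 = (10*0)*8 = 0*8 = 0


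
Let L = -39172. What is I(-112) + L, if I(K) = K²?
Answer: -26628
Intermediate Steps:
I(-112) + L = (-112)² - 39172 = 12544 - 39172 = -26628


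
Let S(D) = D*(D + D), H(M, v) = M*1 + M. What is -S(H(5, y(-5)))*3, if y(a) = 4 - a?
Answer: -600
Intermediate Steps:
H(M, v) = 2*M (H(M, v) = M + M = 2*M)
S(D) = 2*D**2 (S(D) = D*(2*D) = 2*D**2)
-S(H(5, y(-5)))*3 = -2*(2*5)**2*3 = -2*10**2*3 = -2*100*3 = -1*200*3 = -200*3 = -600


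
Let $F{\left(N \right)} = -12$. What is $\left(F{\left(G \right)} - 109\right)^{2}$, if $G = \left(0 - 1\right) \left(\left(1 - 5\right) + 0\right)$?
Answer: $14641$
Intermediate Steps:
$G = 4$ ($G = - (\left(1 - 5\right) + 0) = - (-4 + 0) = \left(-1\right) \left(-4\right) = 4$)
$\left(F{\left(G \right)} - 109\right)^{2} = \left(-12 - 109\right)^{2} = \left(-121\right)^{2} = 14641$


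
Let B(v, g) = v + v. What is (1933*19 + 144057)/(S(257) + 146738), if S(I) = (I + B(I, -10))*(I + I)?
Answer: 22598/67879 ≈ 0.33292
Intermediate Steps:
B(v, g) = 2*v
S(I) = 6*I**2 (S(I) = (I + 2*I)*(I + I) = (3*I)*(2*I) = 6*I**2)
(1933*19 + 144057)/(S(257) + 146738) = (1933*19 + 144057)/(6*257**2 + 146738) = (36727 + 144057)/(6*66049 + 146738) = 180784/(396294 + 146738) = 180784/543032 = 180784*(1/543032) = 22598/67879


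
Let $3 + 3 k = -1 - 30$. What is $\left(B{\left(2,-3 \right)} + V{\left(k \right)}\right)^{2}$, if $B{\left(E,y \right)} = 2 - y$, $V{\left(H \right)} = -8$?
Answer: $9$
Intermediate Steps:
$k = - \frac{34}{3}$ ($k = -1 + \frac{-1 - 30}{3} = -1 + \frac{1}{3} \left(-31\right) = -1 - \frac{31}{3} = - \frac{34}{3} \approx -11.333$)
$\left(B{\left(2,-3 \right)} + V{\left(k \right)}\right)^{2} = \left(\left(2 - -3\right) - 8\right)^{2} = \left(\left(2 + 3\right) - 8\right)^{2} = \left(5 - 8\right)^{2} = \left(-3\right)^{2} = 9$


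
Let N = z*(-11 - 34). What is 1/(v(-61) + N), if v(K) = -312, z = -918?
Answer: 1/40998 ≈ 2.4391e-5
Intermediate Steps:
N = 41310 (N = -918*(-11 - 34) = -918*(-45) = 41310)
1/(v(-61) + N) = 1/(-312 + 41310) = 1/40998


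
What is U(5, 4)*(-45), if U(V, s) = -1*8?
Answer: 360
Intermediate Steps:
U(V, s) = -8
U(5, 4)*(-45) = -8*(-45) = 360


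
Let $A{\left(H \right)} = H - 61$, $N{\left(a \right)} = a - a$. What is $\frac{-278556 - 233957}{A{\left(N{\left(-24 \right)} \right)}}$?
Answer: $\frac{512513}{61} \approx 8401.8$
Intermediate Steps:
$N{\left(a \right)} = 0$
$A{\left(H \right)} = -61 + H$
$\frac{-278556 - 233957}{A{\left(N{\left(-24 \right)} \right)}} = \frac{-278556 - 233957}{-61 + 0} = \frac{-278556 - 233957}{-61} = \left(-512513\right) \left(- \frac{1}{61}\right) = \frac{512513}{61}$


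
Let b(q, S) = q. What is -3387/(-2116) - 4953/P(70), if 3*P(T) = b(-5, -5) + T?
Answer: -2401653/10580 ≈ -227.00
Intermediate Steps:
P(T) = -5/3 + T/3 (P(T) = (-5 + T)/3 = -5/3 + T/3)
-3387/(-2116) - 4953/P(70) = -3387/(-2116) - 4953/(-5/3 + (1/3)*70) = -3387*(-1/2116) - 4953/(-5/3 + 70/3) = 3387/2116 - 4953/65/3 = 3387/2116 - 4953*3/65 = 3387/2116 - 1143/5 = -2401653/10580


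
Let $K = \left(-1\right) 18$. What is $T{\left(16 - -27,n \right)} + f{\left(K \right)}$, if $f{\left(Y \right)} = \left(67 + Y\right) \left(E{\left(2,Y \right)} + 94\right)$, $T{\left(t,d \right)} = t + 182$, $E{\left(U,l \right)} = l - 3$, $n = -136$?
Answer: $3802$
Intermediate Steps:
$E{\left(U,l \right)} = -3 + l$
$K = -18$
$T{\left(t,d \right)} = 182 + t$
$f{\left(Y \right)} = \left(67 + Y\right) \left(91 + Y\right)$ ($f{\left(Y \right)} = \left(67 + Y\right) \left(\left(-3 + Y\right) + 94\right) = \left(67 + Y\right) \left(91 + Y\right)$)
$T{\left(16 - -27,n \right)} + f{\left(K \right)} = \left(182 + \left(16 - -27\right)\right) + \left(6097 + \left(-18\right)^{2} + 158 \left(-18\right)\right) = \left(182 + \left(16 + 27\right)\right) + \left(6097 + 324 - 2844\right) = \left(182 + 43\right) + 3577 = 225 + 3577 = 3802$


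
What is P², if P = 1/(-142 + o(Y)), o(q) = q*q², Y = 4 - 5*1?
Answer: 1/20449 ≈ 4.8902e-5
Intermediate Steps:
Y = -1 (Y = 4 - 5 = -1)
o(q) = q³
P = -1/143 (P = 1/(-142 + (-1)³) = 1/(-142 - 1) = 1/(-143) = -1/143 ≈ -0.0069930)
P² = (-1/143)² = 1/20449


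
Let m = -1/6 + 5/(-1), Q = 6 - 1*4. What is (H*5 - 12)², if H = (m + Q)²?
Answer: 1885129/1296 ≈ 1454.6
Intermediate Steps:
Q = 2 (Q = 6 - 4 = 2)
m = -31/6 (m = -1*⅙ + 5*(-1) = -⅙ - 5 = -31/6 ≈ -5.1667)
H = 361/36 (H = (-31/6 + 2)² = (-19/6)² = 361/36 ≈ 10.028)
(H*5 - 12)² = ((361/36)*5 - 12)² = (1805/36 - 12)² = (1373/36)² = 1885129/1296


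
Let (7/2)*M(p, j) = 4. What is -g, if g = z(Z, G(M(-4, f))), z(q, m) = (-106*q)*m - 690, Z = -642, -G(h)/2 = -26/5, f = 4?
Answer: -3535254/5 ≈ -7.0705e+5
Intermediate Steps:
M(p, j) = 8/7 (M(p, j) = (2/7)*4 = 8/7)
G(h) = 52/5 (G(h) = -(-52)/5 = -2*(-26/5) = 52/5)
z(q, m) = -690 - 106*m*q (z(q, m) = -106*m*q - 690 = -690 - 106*m*q)
g = 3535254/5 (g = -690 - 106*52/5*(-642) = -690 + 3538704/5 = 3535254/5 ≈ 7.0705e+5)
-g = -1*3535254/5 = -3535254/5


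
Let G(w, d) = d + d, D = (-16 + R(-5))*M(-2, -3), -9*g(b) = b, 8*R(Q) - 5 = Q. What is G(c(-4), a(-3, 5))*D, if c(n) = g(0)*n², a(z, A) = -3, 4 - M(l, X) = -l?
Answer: 192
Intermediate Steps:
R(Q) = 5/8 + Q/8
M(l, X) = 4 + l (M(l, X) = 4 - (-1)*l = 4 + l)
g(b) = -b/9
D = -32 (D = (-16 + (5/8 + (⅛)*(-5)))*(4 - 2) = (-16 + (5/8 - 5/8))*2 = (-16 + 0)*2 = -16*2 = -32)
c(n) = 0 (c(n) = (-⅑*0)*n² = 0*n² = 0)
G(w, d) = 2*d
G(c(-4), a(-3, 5))*D = (2*(-3))*(-32) = -6*(-32) = 192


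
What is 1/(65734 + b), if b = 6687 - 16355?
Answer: 1/56066 ≈ 1.7836e-5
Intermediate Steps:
b = -9668
1/(65734 + b) = 1/(65734 - 9668) = 1/56066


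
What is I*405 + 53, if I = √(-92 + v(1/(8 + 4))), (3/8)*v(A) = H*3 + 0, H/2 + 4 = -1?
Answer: 53 + 810*I*√43 ≈ 53.0 + 5311.5*I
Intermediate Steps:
H = -10 (H = -8 + 2*(-1) = -8 - 2 = -10)
v(A) = -80 (v(A) = 8*(-10*3 + 0)/3 = 8*(-30 + 0)/3 = (8/3)*(-30) = -80)
I = 2*I*√43 (I = √(-92 - 80) = √(-172) = 2*I*√43 ≈ 13.115*I)
I*405 + 53 = (2*I*√43)*405 + 53 = 810*I*√43 + 53 = 53 + 810*I*√43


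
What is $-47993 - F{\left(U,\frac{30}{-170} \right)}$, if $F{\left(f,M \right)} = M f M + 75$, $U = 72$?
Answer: $- \frac{13892300}{289} \approx -48070.0$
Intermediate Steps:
$F{\left(f,M \right)} = 75 + f M^{2}$ ($F{\left(f,M \right)} = f M^{2} + 75 = 75 + f M^{2}$)
$-47993 - F{\left(U,\frac{30}{-170} \right)} = -47993 - \left(75 + 72 \left(\frac{30}{-170}\right)^{2}\right) = -47993 - \left(75 + 72 \left(30 \left(- \frac{1}{170}\right)\right)^{2}\right) = -47993 - \left(75 + 72 \left(- \frac{3}{17}\right)^{2}\right) = -47993 - \left(75 + 72 \cdot \frac{9}{289}\right) = -47993 - \left(75 + \frac{648}{289}\right) = -47993 - \frac{22323}{289} = - \frac{13892300}{289}$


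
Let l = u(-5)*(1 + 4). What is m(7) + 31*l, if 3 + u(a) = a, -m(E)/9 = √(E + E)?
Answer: -1240 - 9*√14 ≈ -1273.7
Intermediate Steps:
m(E) = -9*√2*√E (m(E) = -9*√(E + E) = -9*√2*√E)
u(a) = -3 + a
l = -40 (l = (-3 - 5)*(1 + 4) = -8*5 = -40)
m(7) + 31*l = -9*√2*√7 + 31*(-40) = -9*√14 - 1240 = -1240 - 9*√14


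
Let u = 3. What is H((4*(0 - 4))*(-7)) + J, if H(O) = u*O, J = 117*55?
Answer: 6771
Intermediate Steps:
J = 6435
H(O) = 3*O
H((4*(0 - 4))*(-7)) + J = 3*((4*(0 - 4))*(-7)) + 6435 = 3*((4*(-4))*(-7)) + 6435 = 3*(-16*(-7)) + 6435 = 3*112 + 6435 = 336 + 6435 = 6771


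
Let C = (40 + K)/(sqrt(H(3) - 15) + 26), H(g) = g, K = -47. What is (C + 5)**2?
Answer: 1326747/59168 + 11403*I*sqrt(3)/59168 ≈ 22.423 + 0.33381*I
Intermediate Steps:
C = -7/(26 + 2*I*sqrt(3)) (C = (40 - 47)/(sqrt(3 - 15) + 26) = -7/(sqrt(-12) + 26) = -7/(2*I*sqrt(3) + 26) = -7/(26 + 2*I*sqrt(3)) ≈ -0.26453 + 0.035245*I)
(C + 5)**2 = ((-91/344 + 7*I*sqrt(3)/344) + 5)**2 = (1629/344 + 7*I*sqrt(3)/344)**2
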